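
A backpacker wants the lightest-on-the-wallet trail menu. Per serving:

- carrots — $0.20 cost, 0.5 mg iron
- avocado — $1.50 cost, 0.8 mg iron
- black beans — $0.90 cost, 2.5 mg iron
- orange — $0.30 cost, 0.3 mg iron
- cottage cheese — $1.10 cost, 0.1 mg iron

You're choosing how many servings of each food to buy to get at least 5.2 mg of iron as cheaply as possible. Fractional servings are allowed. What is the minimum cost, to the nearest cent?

Cost per mg of iron: black beans $0.3600, carrots $0.4000, orange $1.0000, avocado $1.8750, cottage cheese $11.0000.
With no serving limits, use only black beans: 5.2 mg / 2.5 mg = 2.08 servings × $0.90 = $1.87.

$1.87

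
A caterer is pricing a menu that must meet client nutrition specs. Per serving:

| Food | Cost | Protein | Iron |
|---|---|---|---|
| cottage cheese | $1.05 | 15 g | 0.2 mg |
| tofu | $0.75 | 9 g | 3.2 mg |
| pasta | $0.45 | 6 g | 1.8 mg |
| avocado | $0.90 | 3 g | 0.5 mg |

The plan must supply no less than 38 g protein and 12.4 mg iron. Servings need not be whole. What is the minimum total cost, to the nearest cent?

An LP optimum is at a vertex; with two nutrient constraints at most two foods are used. Check each candidate.
cottage cheese only: max(38/15, 12.4/0.2) = 62 servings → $65.10.
tofu only: max(38/9, 12.4/3.2) = 4.222 servings → $3.17.
pasta only: max(38/6, 12.4/1.8) = 6.889 servings → $3.10.
avocado only: max(38/3, 12.4/0.5) = 24.8 servings → $22.32.
cottage cheese + tofu with both tight: 0.2165 servings and 3.861 servings → $3.12.
cottage cheese + pasta with both targets exact would need a negative amount; discard.
cottage cheese + avocado: the both-tight solution has a negative serving — not a feasible corner.
tofu + pasta with both tight: 2 servings and 3.333 servings → $3.00.
tofu + avocado with both tight: 3.569 servings and 1.961 servings → $4.44.
pasta + avocado: the both-tight solution has a negative serving — not a feasible corner.
Cheapest feasible corner: $3.00.

$3.00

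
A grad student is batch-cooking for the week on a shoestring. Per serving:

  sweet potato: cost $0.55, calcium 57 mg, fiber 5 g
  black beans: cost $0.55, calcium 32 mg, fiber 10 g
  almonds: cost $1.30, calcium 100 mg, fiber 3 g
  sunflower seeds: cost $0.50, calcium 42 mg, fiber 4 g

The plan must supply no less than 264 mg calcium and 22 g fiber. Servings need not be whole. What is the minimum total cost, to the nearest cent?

Two binding constraints pin down two serving amounts, so the optimal mix uses at most two foods. The candidates are each food alone (scaled to the tighter of calcium/fiber) and each pair with both constraints tight.
sweet potato only: max(264/57, 22/5) = 4.632 servings → $2.55.
black beans only: max(264/32, 22/10) = 8.25 servings → $4.54.
almonds only: max(264/100, 22/3) = 7.333 servings → $9.53.
sunflower seeds only: max(264/42, 22/4) = 6.286 servings → $3.14.
sweet potato + black beans: the both-tight solution has a negative serving — not a feasible corner.
sweet potato + almonds with both tight: 4.28 servings and 0.2006 servings → $2.61.
sweet potato + sunflower seeds: intersection lies outside the first quadrant.
black beans + almonds with both tight: 1.558 servings and 2.142 servings → $3.64.
black beans + sunflower seeds: the both-tight solution has a negative serving — not a feasible corner.
almonds + sunflower seeds with both tight: 0.4818 servings and 5.139 servings → $3.20.
Cheapest feasible corner: $2.55.

$2.55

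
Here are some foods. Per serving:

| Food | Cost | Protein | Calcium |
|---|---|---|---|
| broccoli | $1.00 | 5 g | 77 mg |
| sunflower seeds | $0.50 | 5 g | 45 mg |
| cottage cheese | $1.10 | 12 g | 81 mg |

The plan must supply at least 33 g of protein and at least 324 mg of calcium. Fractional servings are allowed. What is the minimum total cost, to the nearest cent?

With two linear requirements the optimum uses one or two foods; enumerate the corners.
broccoli only: max(33/5, 324/77) = 6.6 servings → $6.60.
sunflower seeds only: max(33/5, 324/45) = 7.2 servings → $3.60.
cottage cheese only: max(33/12, 324/81) = 4 servings → $4.40.
broccoli + sunflower seeds with both tight: 0.8438 servings and 5.756 servings → $3.72.
broccoli + cottage cheese with both tight: 2.341 servings and 1.775 servings → $4.29.
sunflower seeds + cottage cheese: intersection lies outside the first quadrant.
The minimum over all feasible corners is $3.60.

$3.60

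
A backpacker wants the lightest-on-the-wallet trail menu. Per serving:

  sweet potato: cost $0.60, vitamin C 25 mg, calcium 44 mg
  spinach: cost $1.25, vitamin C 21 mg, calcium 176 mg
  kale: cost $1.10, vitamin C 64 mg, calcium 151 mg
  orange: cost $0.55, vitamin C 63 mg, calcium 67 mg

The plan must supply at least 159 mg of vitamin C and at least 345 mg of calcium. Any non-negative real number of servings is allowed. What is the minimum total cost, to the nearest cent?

Two binding constraints pin down two serving amounts, so the optimal mix uses at most two foods. The candidates are each food alone (scaled to the tighter of vitamin C/calcium) and each pair with both constraints tight.
sweet potato only: max(159/25, 345/44) = 7.841 servings → $4.70.
spinach only: max(159/21, 345/176) = 7.571 servings → $9.46.
kale only: max(159/64, 345/151) = 2.484 servings → $2.73.
orange only: max(159/63, 345/67) = 5.149 servings → $2.83.
sweet potato + spinach with both tight: 5.966 servings and 0.4686 servings → $4.17.
sweet potato + kale with both tight: 2.011 servings and 1.699 servings → $3.08.
sweet potato + orange: the both-tight solution has a negative serving — not a feasible corner.
spinach + kale with both targets exact would need a negative amount; discard.
spinach + orange with both tight: 1.145 servings and 2.142 servings → $2.61.
kale + orange with both tight: 2.121 servings and 0.3692 servings → $2.54.
The minimum over all feasible corners is $2.54.

$2.54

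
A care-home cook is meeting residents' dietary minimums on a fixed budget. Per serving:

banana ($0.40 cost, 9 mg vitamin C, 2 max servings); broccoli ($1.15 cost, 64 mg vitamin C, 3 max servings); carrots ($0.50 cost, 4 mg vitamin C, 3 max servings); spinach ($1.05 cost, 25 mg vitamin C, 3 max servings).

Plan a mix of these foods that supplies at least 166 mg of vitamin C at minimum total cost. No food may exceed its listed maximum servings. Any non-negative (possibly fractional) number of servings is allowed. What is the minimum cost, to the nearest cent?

$2.98

Cost per mg of vitamin C: broccoli $0.0180, spinach $0.0420, banana $0.0444, carrots $0.1250.
Take 2.594 servings of broccoli: +166.0 mg vitamin C for $2.98 (total $2.98, still need 0.0 mg).
Filling from the cheapest source first is optimal under one linear minimum: $2.98.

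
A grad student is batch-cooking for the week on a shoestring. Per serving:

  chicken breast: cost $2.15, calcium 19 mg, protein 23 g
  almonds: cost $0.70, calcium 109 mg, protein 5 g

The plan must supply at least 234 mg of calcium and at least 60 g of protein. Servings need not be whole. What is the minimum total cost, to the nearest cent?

For a min-cost LP with two ≥-constraints, a basic feasible solution has at most two positive variables.
chicken breast only: max(234/19, 60/23) = 12.32 servings → $26.48.
almonds only: max(234/109, 60/5) = 12 servings → $8.40.
chicken breast + almonds with both tight: 2.226 servings and 1.759 servings → $6.02.
Cheapest feasible corner: $6.02.

$6.02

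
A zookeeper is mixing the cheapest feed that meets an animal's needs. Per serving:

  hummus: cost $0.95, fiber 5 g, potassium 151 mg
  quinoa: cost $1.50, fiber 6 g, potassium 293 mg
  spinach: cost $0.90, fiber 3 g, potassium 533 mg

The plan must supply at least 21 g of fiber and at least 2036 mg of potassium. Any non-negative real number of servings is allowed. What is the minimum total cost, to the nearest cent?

$5.04

hummus only: max(21/5, 2036/151) = 13.48 servings → $12.81.
quinoa only: max(21/6, 2036/293) = 6.949 servings → $10.42.
spinach only: max(21/3, 2036/533) = 7 servings → $6.30.
hummus + quinoa: the both-tight solution has a negative serving — not a feasible corner.
hummus + spinach with both tight: 2.299 servings and 3.169 servings → $5.04.
quinoa + spinach with both tight: 2.193 servings and 2.614 servings → $5.64.
So the least-cost plan costs $5.04.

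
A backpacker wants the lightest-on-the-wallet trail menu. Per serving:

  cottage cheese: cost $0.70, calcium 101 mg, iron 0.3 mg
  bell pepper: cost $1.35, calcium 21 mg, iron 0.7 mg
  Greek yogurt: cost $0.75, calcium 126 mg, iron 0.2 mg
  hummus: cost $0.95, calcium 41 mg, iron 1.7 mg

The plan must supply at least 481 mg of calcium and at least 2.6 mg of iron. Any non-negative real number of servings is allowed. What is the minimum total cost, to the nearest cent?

$3.66

At the optimum either one food covers both requirements or two foods hit both targets exactly; no other combination can be cheaper.
cottage cheese only: max(481/101, 2.6/0.3) = 8.667 servings → $6.07.
bell pepper only: max(481/21, 2.6/0.7) = 22.9 servings → $30.92.
Greek yogurt only: max(481/126, 2.6/0.2) = 13 servings → $9.75.
hummus only: max(481/41, 2.6/1.7) = 11.73 servings → $11.15.
cottage cheese + bell pepper with both tight: 4.38 servings and 1.837 servings → $5.55.
cottage cheese + Greek yogurt with both targets exact would need a negative amount; discard.
cottage cheese + hummus with both tight: 4.461 servings and 0.7422 servings → $3.83.
bell pepper + Greek yogurt with both tight: 2.755 servings and 3.358 servings → $6.24.
bell pepper + hummus with both targets exact would need a negative amount; discard.
Greek yogurt + hummus with both tight: 3.452 servings and 1.123 servings → $3.66.
The minimum over all feasible corners is $3.66.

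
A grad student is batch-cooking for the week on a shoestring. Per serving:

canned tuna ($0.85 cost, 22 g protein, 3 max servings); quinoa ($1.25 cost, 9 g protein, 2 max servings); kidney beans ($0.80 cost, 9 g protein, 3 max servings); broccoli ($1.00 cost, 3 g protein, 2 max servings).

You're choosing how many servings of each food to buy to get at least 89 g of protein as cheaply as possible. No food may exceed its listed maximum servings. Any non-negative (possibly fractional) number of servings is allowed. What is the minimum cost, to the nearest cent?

$4.59

Cost per g of protein: canned tuna $0.0386, kidney beans $0.0889, quinoa $0.1389, broccoli $0.3333.
Take 3 servings of canned tuna: +66.0 g protein for $2.55 (total $2.55, still need 23.0 g).
Take 2.556 servings of kidney beans: +23.0 g protein for $2.04 (total $4.59, still need 0.0 g).
Filling from the cheapest source first is optimal under one linear minimum: $4.59.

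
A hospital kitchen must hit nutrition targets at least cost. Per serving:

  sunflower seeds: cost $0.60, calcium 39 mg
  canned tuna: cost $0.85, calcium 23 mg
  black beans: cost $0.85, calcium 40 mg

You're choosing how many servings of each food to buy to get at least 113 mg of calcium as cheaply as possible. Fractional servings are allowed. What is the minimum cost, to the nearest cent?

$1.74

Cost per mg of calcium: sunflower seeds $0.0154, black beans $0.0213, canned tuna $0.0370.
With no serving limits, use only sunflower seeds: 113 mg / 39 mg = 2.897 servings × $0.60 = $1.74.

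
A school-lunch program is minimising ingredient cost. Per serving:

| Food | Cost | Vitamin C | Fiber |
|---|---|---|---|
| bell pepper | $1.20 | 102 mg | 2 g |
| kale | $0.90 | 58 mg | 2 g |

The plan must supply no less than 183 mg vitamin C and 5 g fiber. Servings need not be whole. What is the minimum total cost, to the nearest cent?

At the optimum either one food covers both requirements or two foods hit both targets exactly; no other combination can be cheaper.
bell pepper only: max(183/102, 5/2) = 2.5 servings → $3.00.
kale only: max(183/58, 5/2) = 3.155 servings → $2.84.
bell pepper + kale with both tight: 0.8636 servings and 1.636 servings → $2.51.
Cheapest feasible corner: $2.51.

$2.51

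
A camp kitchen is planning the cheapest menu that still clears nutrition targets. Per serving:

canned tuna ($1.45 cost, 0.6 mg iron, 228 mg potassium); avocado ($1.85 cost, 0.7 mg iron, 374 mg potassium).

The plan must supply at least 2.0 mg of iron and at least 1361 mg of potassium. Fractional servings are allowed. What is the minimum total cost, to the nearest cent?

$6.73

Check every corner: each single food scaled to meet both minima, and each pair solved so both constraints bind.
canned tuna only: max(2.0/0.6, 1361/228) = 5.969 servings → $8.66.
avocado only: max(2.0/0.7, 1361/374) = 3.639 servings → $6.73.
canned tuna + avocado with both targets exact would need a negative amount; discard.
So the least-cost plan costs $6.73.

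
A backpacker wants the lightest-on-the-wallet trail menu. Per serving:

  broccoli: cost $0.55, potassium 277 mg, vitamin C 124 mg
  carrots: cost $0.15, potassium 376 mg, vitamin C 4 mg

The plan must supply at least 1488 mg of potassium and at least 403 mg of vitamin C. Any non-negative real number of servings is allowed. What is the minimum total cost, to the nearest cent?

$2.00

For a min-cost LP with two ≥-constraints, a basic feasible solution has at most two positive variables.
broccoli only: max(1488/277, 403/124) = 5.372 servings → $2.95.
carrots only: max(1488/376, 403/4) = 100.8 servings → $15.11.
broccoli + carrots with both tight: 3.198 servings and 1.601 servings → $2.00.
So the least-cost plan costs $2.00.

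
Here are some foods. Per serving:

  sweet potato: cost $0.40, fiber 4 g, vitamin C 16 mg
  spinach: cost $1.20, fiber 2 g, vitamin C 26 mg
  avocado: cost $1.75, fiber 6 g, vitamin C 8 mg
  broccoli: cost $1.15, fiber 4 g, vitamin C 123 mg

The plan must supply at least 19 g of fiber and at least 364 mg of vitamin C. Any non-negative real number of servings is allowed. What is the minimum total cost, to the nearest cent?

$3.92

Check every corner: each single food scaled to meet both minima, and each pair solved so both constraints bind.
sweet potato only: max(19/4, 364/16) = 22.75 servings → $9.10.
spinach only: max(19/2, 364/26) = 14 servings → $16.80.
avocado only: max(19/6, 364/8) = 45.5 servings → $79.62.
broccoli only: max(19/4, 364/123) = 4.75 servings → $5.46.
sweet potato + spinach: the both-tight solution has a negative serving — not a feasible corner.
sweet potato + avocado with both targets exact would need a negative amount; discard.
sweet potato + broccoli with both tight: 2.058 servings and 2.692 servings → $3.92.
spinach + avocado: the both-tight solution has a negative serving — not a feasible corner.
spinach + broccoli with both tight: 6.204 servings and 1.648 servings → $9.34.
avocado + broccoli with both tight: 1.248 servings and 2.878 servings → $5.49.
So the least-cost plan costs $3.92.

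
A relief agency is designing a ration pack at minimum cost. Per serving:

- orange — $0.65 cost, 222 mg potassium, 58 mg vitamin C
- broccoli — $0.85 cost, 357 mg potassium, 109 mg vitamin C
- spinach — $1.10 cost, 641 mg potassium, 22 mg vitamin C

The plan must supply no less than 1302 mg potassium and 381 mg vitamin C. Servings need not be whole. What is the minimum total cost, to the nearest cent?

An LP optimum is at a vertex; with two nutrient constraints at most two foods are used. Check each candidate.
orange only: max(1302/222, 381/58) = 6.569 servings → $4.27.
broccoli only: max(1302/357, 381/109) = 3.647 servings → $3.10.
spinach only: max(1302/641, 381/22) = 17.32 servings → $19.05.
orange + broccoli with both tight: 1.69 servings and 2.596 servings → $3.31.
orange + spinach: intersection lies outside the first quadrant.
broccoli + spinach with both tight: 3.476 servings and 0.09515 servings → $3.06.
So the least-cost plan costs $3.06.

$3.06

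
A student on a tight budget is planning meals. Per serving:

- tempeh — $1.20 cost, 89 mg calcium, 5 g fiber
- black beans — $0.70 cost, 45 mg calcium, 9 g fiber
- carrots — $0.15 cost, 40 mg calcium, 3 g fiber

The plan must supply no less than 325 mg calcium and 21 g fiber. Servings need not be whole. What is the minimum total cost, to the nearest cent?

This is a tiny linear program; its minimum lies at a vertex of the feasible set. List the vertices and price them.
tempeh only: max(325/89, 21/5) = 4.2 servings → $5.04.
black beans only: max(325/45, 21/9) = 7.222 servings → $5.06.
carrots only: max(325/40, 21/3) = 8.125 servings → $1.22.
tempeh + black beans with both tight: 3.438 servings and 0.4236 servings → $4.42.
tempeh + carrots with both tight: 2.015 servings and 3.642 servings → $2.96.
black beans + carrots: the both-tight solution has a negative serving — not a feasible corner.
The minimum over all feasible corners is $1.22.

$1.22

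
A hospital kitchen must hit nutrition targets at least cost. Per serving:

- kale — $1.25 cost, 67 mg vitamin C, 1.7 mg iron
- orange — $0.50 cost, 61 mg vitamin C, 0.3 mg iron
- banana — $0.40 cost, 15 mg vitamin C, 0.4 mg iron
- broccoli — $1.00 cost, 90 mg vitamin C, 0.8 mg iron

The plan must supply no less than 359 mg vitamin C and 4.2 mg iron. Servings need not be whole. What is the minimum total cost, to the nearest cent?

Compare the cost at each extreme point of the feasible region.
kale only: max(359/67, 4.2/1.7) = 5.358 servings → $6.70.
orange only: max(359/61, 4.2/0.3) = 14 servings → $7.00.
banana only: max(359/15, 4.2/0.4) = 23.93 servings → $9.57.
broccoli only: max(359/90, 4.2/0.8) = 5.25 servings → $5.25.
kale + orange with both tight: 1.776 servings and 3.934 servings → $4.19.
kale + banana: intersection lies outside the first quadrant.
kale + broccoli with both tight: 0.9135 servings and 3.309 servings → $4.45.
orange + banana with both tight: 4.05 servings and 7.462 servings → $5.01.
orange + broccoli: the both-tight solution has a negative serving — not a feasible corner.
banana + broccoli with both tight: 3.783 servings and 3.358 servings → $4.87.
Cheapest feasible corner: $4.19.

$4.19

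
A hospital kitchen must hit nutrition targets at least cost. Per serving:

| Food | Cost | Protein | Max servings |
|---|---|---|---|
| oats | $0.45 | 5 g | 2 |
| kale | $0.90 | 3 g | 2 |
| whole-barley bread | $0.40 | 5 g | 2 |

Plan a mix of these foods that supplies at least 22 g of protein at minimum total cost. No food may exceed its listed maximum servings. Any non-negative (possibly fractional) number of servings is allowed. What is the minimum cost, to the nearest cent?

$2.30

Cost per g of protein: whole-barley bread $0.0800, oats $0.0900, kale $0.3000.
Take 2 servings of whole-barley bread: +10.0 g protein for $0.80 (total $0.80, still need 12.0 g).
Take 2 servings of oats: +10.0 g protein for $0.90 (total $1.70, still need 2.0 g).
Take 0.6667 servings of kale: +2.0 g protein for $0.60 (total $2.30, still need 0.0 g).
Greedy by cheapest-per-g is optimal for a single linear constraint, so the minimum cost is $2.30.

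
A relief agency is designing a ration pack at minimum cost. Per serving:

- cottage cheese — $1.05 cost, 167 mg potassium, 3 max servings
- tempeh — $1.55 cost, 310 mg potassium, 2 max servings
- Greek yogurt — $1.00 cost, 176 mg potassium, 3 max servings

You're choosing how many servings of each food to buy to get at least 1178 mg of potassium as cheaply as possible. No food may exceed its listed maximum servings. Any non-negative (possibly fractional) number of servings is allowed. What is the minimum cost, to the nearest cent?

Cost per mg of potassium: tempeh $0.0050, Greek yogurt $0.0057, cottage cheese $0.0063.
Take 2 servings of tempeh: +620.0 mg potassium for $3.10 (total $3.10, still need 558.0 mg).
Take 3 servings of Greek yogurt: +528.0 mg potassium for $3.00 (total $6.10, still need 30.0 mg).
Take 0.1796 servings of cottage cheese: +30.0 mg potassium for $0.19 (total $6.29, still need 0.0 mg).
Greedy by cheapest-per-mg is optimal for a single linear constraint, so the minimum cost is $6.29.

$6.29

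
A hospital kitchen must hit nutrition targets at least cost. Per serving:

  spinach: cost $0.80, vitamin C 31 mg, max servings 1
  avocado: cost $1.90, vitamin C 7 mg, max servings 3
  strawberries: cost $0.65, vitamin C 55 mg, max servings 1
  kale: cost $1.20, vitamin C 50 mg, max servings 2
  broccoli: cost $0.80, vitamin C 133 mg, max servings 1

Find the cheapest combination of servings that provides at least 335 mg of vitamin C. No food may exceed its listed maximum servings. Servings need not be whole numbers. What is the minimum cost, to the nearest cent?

$8.99

Cost per mg of vitamin C: broccoli $0.0060, strawberries $0.0118, kale $0.0240, spinach $0.0258, avocado $0.2714.
Take 1 serving of broccoli: +133.0 mg vitamin C for $0.80 (total $0.80, still need 202.0 mg).
Take 1 serving of strawberries: +55.0 mg vitamin C for $0.65 (total $1.45, still need 147.0 mg).
Take 2 servings of kale: +100.0 mg vitamin C for $2.40 (total $3.85, still need 47.0 mg).
Take 1 serving of spinach: +31.0 mg vitamin C for $0.80 (total $4.65, still need 16.0 mg).
Take 2.286 servings of avocado: +16.0 mg vitamin C for $4.34 (total $8.99, still need 0.0 mg).
Filling from the cheapest source first is optimal under one linear minimum: $8.99.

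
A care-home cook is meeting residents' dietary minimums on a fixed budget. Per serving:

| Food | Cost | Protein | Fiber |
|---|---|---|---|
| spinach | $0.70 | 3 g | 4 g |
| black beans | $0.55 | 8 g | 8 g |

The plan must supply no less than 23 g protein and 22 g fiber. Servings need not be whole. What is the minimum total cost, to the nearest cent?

$1.58

A basic optimal solution has at most two foods positive. Try each food alone and each pair with both targets met exactly.
spinach only: max(23/3, 22/4) = 7.667 servings → $5.37.
black beans only: max(23/8, 22/8) = 2.875 servings → $1.58.
spinach + black beans: the both-tight solution has a negative serving — not a feasible corner.
Cheapest feasible corner: $1.58.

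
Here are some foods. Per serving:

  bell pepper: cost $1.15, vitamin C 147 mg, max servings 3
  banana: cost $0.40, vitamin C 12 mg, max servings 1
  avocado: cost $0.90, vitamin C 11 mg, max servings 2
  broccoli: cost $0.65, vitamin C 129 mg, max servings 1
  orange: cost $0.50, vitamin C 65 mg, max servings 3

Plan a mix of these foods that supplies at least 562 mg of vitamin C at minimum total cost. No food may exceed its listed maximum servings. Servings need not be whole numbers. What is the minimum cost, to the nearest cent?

Cost per mg of vitamin C: broccoli $0.0050, orange $0.0077, bell pepper $0.0078, banana $0.0333, avocado $0.0818.
Take 1 serving of broccoli: +129.0 mg vitamin C for $0.65 (total $0.65, still need 433.0 mg).
Take 3 servings of orange: +195.0 mg vitamin C for $1.50 (total $2.15, still need 238.0 mg).
Take 1.619 servings of bell pepper: +238.0 mg vitamin C for $1.86 (total $4.01, still need 0.0 mg).
Greedy by cheapest-per-mg is optimal for a single linear constraint, so the minimum cost is $4.01.

$4.01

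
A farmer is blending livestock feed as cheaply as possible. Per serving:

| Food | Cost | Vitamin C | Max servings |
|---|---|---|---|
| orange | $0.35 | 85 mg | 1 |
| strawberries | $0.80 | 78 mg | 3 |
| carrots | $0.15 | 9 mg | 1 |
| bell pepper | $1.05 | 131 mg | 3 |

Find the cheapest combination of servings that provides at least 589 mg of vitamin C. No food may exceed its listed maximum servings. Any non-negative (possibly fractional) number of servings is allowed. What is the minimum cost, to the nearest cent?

Cost per mg of vitamin C: orange $0.0041, bell pepper $0.0080, strawberries $0.0103, carrots $0.0167.
Take 1 serving of orange: +85.0 mg vitamin C for $0.35 (total $0.35, still need 504.0 mg).
Take 3 servings of bell pepper: +393.0 mg vitamin C for $3.15 (total $3.50, still need 111.0 mg).
Take 1.423 servings of strawberries: +111.0 mg vitamin C for $1.14 (total $4.64, still need 0.0 mg).
Greedy by cheapest-per-mg is optimal for a single linear constraint, so the minimum cost is $4.64.

$4.64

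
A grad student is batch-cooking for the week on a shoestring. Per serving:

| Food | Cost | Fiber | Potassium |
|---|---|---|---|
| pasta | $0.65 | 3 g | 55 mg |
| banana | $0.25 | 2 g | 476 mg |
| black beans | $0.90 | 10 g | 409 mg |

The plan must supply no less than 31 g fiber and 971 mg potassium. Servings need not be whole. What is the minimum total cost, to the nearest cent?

The cheapest plan sits at a corner of the feasible region — with two constraints it uses at most two foods.
pasta only: max(31/3, 971/55) = 17.65 servings → $11.48.
banana only: max(31/2, 971/476) = 15.5 servings → $3.88.
black beans only: max(31/10, 971/409) = 3.1 servings → $2.79.
pasta + banana with both tight: 9.722 servings and 0.9165 servings → $6.55.
pasta + black beans with both tight: 4.386 servings and 1.784 servings → $4.46.
banana + black beans with both targets exact would need a negative amount; discard.
So the least-cost plan costs $2.79.

$2.79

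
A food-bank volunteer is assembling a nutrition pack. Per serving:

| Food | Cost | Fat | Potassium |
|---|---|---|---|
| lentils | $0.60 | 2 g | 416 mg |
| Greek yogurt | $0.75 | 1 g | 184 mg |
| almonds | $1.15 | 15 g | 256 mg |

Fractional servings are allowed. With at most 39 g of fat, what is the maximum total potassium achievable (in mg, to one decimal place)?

8112.0 mg

Potassium per g fat: lentils 208, Greek yogurt 184, almonds 17.07.
With no serving limits, spend the whole fat allowance on lentils: 39 g / 2 g × 416 mg = 8112.0 mg.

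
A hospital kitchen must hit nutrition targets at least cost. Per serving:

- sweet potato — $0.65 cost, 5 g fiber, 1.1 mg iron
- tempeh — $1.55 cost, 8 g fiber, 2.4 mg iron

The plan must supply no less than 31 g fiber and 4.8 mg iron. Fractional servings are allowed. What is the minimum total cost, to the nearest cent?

$4.03

At the optimum either one food covers both requirements or two foods hit both targets exactly; no other combination can be cheaper.
sweet potato only: max(31/5, 4.8/1.1) = 6.2 servings → $4.03.
tempeh only: max(31/8, 4.8/2.4) = 3.875 servings → $6.01.
sweet potato + tempeh: the both-tight solution has a negative serving — not a feasible corner.
The minimum over all feasible corners is $4.03.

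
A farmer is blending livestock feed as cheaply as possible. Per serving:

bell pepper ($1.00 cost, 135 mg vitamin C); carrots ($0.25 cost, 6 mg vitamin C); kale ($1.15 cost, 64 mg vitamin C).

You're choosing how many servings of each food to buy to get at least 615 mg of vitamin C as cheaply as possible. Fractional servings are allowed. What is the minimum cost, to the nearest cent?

Cost per mg of vitamin C: bell pepper $0.0074, kale $0.0180, carrots $0.0417.
With no serving limits, use only bell pepper: 615 mg / 135 mg = 4.556 servings × $1.00 = $4.56.

$4.56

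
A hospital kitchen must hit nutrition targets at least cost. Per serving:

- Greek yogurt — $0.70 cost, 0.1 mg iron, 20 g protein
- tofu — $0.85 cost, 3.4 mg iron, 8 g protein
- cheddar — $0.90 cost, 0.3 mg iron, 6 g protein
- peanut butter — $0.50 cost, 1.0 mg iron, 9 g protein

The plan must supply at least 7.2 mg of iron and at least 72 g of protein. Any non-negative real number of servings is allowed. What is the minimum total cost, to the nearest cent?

At the optimum either one food covers both requirements or two foods hit both targets exactly; no other combination can be cheaper.
Greek yogurt only: max(7.2/0.1, 72/20) = 72 servings → $50.40.
tofu only: max(7.2/3.4, 72/8) = 9 servings → $7.65.
cheddar only: max(7.2/0.3, 72/6) = 24 servings → $21.60.
peanut butter only: max(7.2/1.0, 72/9) = 8 servings → $4.00.
Greek yogurt + tofu with both tight: 2.786 servings and 2.036 servings → $3.68.
Greek yogurt + cheddar: the both-tight solution has a negative serving — not a feasible corner.
Greek yogurt + peanut butter with both tight: 0.377 servings and 7.162 servings → $3.85.
tofu + cheddar with both tight: 1.2 servings and 10.4 servings → $10.38.
tofu + peanut butter: intersection lies outside the first quadrant.
cheddar + peanut butter with both tight: 2.182 servings and 6.545 servings → $5.24.
Cheapest feasible corner: $3.68.

$3.68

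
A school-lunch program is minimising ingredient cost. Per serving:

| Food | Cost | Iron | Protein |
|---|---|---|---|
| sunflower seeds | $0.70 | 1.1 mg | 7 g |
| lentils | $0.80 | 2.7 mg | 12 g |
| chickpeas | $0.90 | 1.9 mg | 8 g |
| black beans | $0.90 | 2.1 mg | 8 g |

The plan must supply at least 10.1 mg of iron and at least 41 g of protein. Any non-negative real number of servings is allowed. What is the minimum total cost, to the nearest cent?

$2.99

Two binding constraints pin down two serving amounts, so the optimal mix uses at most two foods. The candidates are each food alone (scaled to the tighter of iron/protein) and each pair with both constraints tight.
sunflower seeds only: max(10.1/1.1, 41/7) = 9.182 servings → $6.43.
lentils only: max(10.1/2.7, 41/12) = 3.741 servings → $2.99.
chickpeas only: max(10.1/1.9, 41/8) = 5.316 servings → $4.78.
black beans only: max(10.1/2.1, 41/8) = 5.125 servings → $4.61.
sunflower seeds + lentils: the both-tight solution has a negative serving — not a feasible corner.
sunflower seeds + chickpeas: intersection lies outside the first quadrant.
sunflower seeds + black beans with both tight: 0.8983 servings and 4.339 servings → $4.53.
lentils + chickpeas: the both-tight solution has a negative serving — not a feasible corner.
lentils + black beans with both tight: 1.472 servings and 2.917 servings → $3.80.
chickpeas + black beans with both tight: 3.312 servings and 1.812 servings → $4.61.
Cheapest feasible corner: $2.99.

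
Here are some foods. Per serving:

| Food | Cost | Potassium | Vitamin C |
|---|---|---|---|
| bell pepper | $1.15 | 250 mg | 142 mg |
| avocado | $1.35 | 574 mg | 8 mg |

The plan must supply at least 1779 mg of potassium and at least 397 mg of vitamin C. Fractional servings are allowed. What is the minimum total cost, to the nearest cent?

bell pepper only: max(1779/250, 397/142) = 7.116 servings → $8.18.
avocado only: max(1779/574, 397/8) = 49.62 servings → $66.99.
bell pepper + avocado with both tight: 2.687 servings and 1.929 servings → $5.69.
So the least-cost plan costs $5.69.

$5.69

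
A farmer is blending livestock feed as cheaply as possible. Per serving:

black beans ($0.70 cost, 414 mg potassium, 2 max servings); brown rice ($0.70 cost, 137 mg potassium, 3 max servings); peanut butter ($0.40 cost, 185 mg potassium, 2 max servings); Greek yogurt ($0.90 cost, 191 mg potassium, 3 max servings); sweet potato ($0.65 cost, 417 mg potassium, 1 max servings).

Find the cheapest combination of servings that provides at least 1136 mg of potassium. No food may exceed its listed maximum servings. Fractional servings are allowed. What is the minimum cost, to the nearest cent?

$1.87

Cost per mg of potassium: sweet potato $0.0016, black beans $0.0017, peanut butter $0.0022, Greek yogurt $0.0047, brown rice $0.0051.
Take 1 serving of sweet potato: +417.0 mg potassium for $0.65 (total $0.65, still need 719.0 mg).
Take 1.737 servings of black beans: +719.0 mg potassium for $1.22 (total $1.87, still need 0.0 mg).
Greedy by cheapest-per-mg is optimal for a single linear constraint, so the minimum cost is $1.87.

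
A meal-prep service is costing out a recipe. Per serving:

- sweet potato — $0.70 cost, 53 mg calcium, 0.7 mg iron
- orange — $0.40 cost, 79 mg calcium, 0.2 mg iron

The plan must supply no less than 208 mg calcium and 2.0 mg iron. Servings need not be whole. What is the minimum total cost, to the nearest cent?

$2.18

A basic optimal solution has at most two foods positive. Try each food alone and each pair with both targets met exactly.
sweet potato only: max(208/53, 2.0/0.7) = 3.925 servings → $2.75.
orange only: max(208/79, 2.0/0.2) = 10 servings → $4.00.
sweet potato + orange with both tight: 2.604 servings and 0.8859 servings → $2.18.
So the least-cost plan costs $2.18.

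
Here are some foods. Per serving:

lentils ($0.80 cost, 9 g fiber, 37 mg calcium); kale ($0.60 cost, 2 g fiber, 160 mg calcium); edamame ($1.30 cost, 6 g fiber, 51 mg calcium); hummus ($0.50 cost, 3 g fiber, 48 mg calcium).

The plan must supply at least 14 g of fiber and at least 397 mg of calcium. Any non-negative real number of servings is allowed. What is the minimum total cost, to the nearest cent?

$2.19

For a min-cost LP with two ≥-constraints, a basic feasible solution has at most two positive variables.
lentils only: max(14/9, 397/37) = 10.73 servings → $8.58.
kale only: max(14/2, 397/160) = 7 servings → $4.20.
edamame only: max(14/6, 397/51) = 7.784 servings → $10.12.
hummus only: max(14/3, 397/48) = 8.271 servings → $4.14.
lentils + kale with both tight: 1.059 servings and 2.236 servings → $2.19.
lentils + edamame: the both-tight solution has a negative serving — not a feasible corner.
lentils + hummus: the both-tight solution has a negative serving — not a feasible corner.
kale + edamame with both tight: 1.944 servings and 1.685 servings → $3.36.
kale + hummus with both tight: 1.352 servings and 3.766 servings → $2.69.
edamame + hummus: intersection lies outside the first quadrant.
So the least-cost plan costs $2.19.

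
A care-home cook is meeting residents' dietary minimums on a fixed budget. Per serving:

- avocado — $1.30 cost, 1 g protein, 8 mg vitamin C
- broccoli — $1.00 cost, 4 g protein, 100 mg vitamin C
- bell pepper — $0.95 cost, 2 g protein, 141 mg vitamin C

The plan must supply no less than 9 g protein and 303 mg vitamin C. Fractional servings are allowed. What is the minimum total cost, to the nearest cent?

$2.64

For a min-cost LP with two ≥-constraints, a basic feasible solution has at most two positive variables.
avocado only: max(9/1, 303/8) = 37.88 servings → $49.24.
broccoli only: max(9/4, 303/100) = 3.03 servings → $3.03.
bell pepper only: max(9/2, 303/141) = 4.5 servings → $4.28.
avocado + broccoli: the both-tight solution has a negative serving — not a feasible corner.
avocado + bell pepper with both tight: 5.304 servings and 1.848 servings → $8.65.
broccoli + bell pepper with both tight: 1.821 servings and 0.8571 servings → $2.64.
Cheapest feasible corner: $2.64.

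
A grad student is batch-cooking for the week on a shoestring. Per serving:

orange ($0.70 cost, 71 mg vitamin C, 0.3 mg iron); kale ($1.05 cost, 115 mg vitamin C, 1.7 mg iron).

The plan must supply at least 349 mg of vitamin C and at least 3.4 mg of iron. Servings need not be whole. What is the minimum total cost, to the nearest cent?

An LP optimum is at a vertex; with two nutrient constraints at most two foods are used. Check each candidate.
orange only: max(349/71, 3.4/0.3) = 11.33 servings → $7.93.
kale only: max(349/115, 3.4/1.7) = 3.035 servings → $3.19.
orange + kale with both tight: 2.347 servings and 1.586 servings → $3.31.
So the least-cost plan costs $3.19.

$3.19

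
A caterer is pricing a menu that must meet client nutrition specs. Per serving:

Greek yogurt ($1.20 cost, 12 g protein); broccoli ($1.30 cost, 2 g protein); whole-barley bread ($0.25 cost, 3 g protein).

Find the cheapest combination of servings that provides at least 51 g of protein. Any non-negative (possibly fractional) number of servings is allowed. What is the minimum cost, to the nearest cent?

Cost per g of protein: whole-barley bread $0.0833, Greek yogurt $0.1000, broccoli $0.6500.
With no serving limits, use only whole-barley bread: 51 g / 3 g = 17 servings × $0.25 = $4.25.

$4.25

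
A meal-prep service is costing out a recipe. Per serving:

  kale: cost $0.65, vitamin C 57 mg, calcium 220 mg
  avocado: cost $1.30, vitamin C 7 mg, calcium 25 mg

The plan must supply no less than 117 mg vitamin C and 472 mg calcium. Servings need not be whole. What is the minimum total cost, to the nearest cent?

$1.39

A basic optimal solution has at most two foods positive. Try each food alone and each pair with both targets met exactly.
kale only: max(117/57, 472/220) = 2.145 servings → $1.39.
avocado only: max(117/7, 472/25) = 18.88 servings → $24.54.
kale + avocado with both targets exact would need a negative amount; discard.
So the least-cost plan costs $1.39.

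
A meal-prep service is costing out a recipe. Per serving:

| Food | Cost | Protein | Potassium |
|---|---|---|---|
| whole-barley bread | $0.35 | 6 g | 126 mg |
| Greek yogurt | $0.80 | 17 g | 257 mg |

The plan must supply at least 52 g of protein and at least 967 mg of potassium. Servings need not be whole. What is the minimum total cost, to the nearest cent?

$2.79

For a min-cost LP with two ≥-constraints, a basic feasible solution has at most two positive variables.
whole-barley bread only: max(52/6, 967/126) = 8.667 servings → $3.03.
Greek yogurt only: max(52/17, 967/257) = 3.763 servings → $3.01.
whole-barley bread + Greek yogurt with both tight: 5.125 servings and 1.25 servings → $2.79.
The minimum over all feasible corners is $2.79.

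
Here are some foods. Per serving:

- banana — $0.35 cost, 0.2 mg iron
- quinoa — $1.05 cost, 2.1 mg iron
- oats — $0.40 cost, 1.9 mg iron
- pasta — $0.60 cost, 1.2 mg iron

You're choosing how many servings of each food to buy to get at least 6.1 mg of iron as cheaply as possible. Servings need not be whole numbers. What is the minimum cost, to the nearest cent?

$1.28

Cost per mg of iron: oats $0.2105, quinoa $0.5000, pasta $0.5000, banana $1.7500.
With no serving limits, use only oats: 6.1 mg / 1.9 mg = 3.211 servings × $0.40 = $1.28.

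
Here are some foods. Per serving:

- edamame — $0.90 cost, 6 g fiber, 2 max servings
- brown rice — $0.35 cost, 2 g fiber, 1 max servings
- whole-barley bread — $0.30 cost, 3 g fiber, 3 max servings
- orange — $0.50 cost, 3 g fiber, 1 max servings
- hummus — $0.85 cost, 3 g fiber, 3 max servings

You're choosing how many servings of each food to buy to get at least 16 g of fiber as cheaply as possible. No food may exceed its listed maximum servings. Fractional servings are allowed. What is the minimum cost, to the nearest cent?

$1.95

Cost per g of fiber: whole-barley bread $0.1000, edamame $0.1500, orange $0.1667, brown rice $0.1750, hummus $0.2833.
Take 3 servings of whole-barley bread: +9.0 g fiber for $0.90 (total $0.90, still need 7.0 g).
Take 1.167 servings of edamame: +7.0 g fiber for $1.05 (total $1.95, still need 0.0 g).
Greedy by cheapest-per-g is optimal for a single linear constraint, so the minimum cost is $1.95.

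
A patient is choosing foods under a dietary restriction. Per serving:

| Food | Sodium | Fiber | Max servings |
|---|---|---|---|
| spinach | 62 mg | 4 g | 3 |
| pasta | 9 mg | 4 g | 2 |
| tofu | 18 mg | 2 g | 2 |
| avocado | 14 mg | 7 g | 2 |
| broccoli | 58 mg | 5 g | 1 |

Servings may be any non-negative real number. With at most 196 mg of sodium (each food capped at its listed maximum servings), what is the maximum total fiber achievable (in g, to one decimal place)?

34.6 g

Fiber per mg sodium: avocado 0.5, pasta 0.4444, tofu 0.1111, broccoli 0.08621, spinach 0.06452.
Take 2 servings of avocado: uses 28 mg sodium, +14.0 g fiber (running total 14.0 g).
Take 2 servings of pasta: uses 18 mg sodium, +8.0 g fiber (running total 22.0 g).
Take 2 servings of tofu: uses 36 mg sodium, +4.0 g fiber (running total 26.0 g).
Take 1 serving of broccoli: uses 58 mg sodium, +5.0 g fiber (running total 31.0 g).
Take 0.9032 servings of spinach: uses 56 mg sodium, +3.6 g fiber (running total 34.6 g).
Greedy by best ratio exhausts the sodium allowance optimally: 34.6 g.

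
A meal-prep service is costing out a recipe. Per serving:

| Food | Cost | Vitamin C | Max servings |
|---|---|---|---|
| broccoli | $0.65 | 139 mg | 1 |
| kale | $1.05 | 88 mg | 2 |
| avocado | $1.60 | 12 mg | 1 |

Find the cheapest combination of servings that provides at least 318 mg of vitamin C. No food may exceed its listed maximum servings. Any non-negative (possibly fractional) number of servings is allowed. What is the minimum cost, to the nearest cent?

$3.15

Cost per mg of vitamin C: broccoli $0.0047, kale $0.0119, avocado $0.1333.
Take 1 serving of broccoli: +139.0 mg vitamin C for $0.65 (total $0.65, still need 179.0 mg).
Take 2 servings of kale: +176.0 mg vitamin C for $2.10 (total $2.75, still need 3.0 mg).
Take 0.25 servings of avocado: +3.0 mg vitamin C for $0.40 (total $3.15, still need 0.0 mg).
Filling from the cheapest source first is optimal under one linear minimum: $3.15.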